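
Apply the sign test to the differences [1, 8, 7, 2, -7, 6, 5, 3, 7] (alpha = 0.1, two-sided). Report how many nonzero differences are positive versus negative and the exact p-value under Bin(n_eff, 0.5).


Step 1: Discard zero differences. Original n = 9; n_eff = number of nonzero differences = 9.
Nonzero differences (with sign): +1, +8, +7, +2, -7, +6, +5, +3, +7
Step 2: Count signs: positive = 8, negative = 1.
Step 3: Under H0: P(positive) = 0.5, so the number of positives S ~ Bin(9, 0.5).
Step 4: Two-sided exact p-value = sum of Bin(9,0.5) probabilities at or below the observed probability = 0.039062.
Step 5: alpha = 0.1. reject H0.

n_eff = 9, pos = 8, neg = 1, p = 0.039062, reject H0.


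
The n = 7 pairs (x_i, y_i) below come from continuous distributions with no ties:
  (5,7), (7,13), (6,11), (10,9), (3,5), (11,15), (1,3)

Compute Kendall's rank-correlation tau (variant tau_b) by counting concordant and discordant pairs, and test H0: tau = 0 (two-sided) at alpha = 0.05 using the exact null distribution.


Step 1: Enumerate the 21 unordered pairs (i,j) with i<j and classify each by sign(x_j-x_i) * sign(y_j-y_i).
  (1,2):dx=+2,dy=+6->C; (1,3):dx=+1,dy=+4->C; (1,4):dx=+5,dy=+2->C; (1,5):dx=-2,dy=-2->C
  (1,6):dx=+6,dy=+8->C; (1,7):dx=-4,dy=-4->C; (2,3):dx=-1,dy=-2->C; (2,4):dx=+3,dy=-4->D
  (2,5):dx=-4,dy=-8->C; (2,6):dx=+4,dy=+2->C; (2,7):dx=-6,dy=-10->C; (3,4):dx=+4,dy=-2->D
  (3,5):dx=-3,dy=-6->C; (3,6):dx=+5,dy=+4->C; (3,7):dx=-5,dy=-8->C; (4,5):dx=-7,dy=-4->C
  (4,6):dx=+1,dy=+6->C; (4,7):dx=-9,dy=-6->C; (5,6):dx=+8,dy=+10->C; (5,7):dx=-2,dy=-2->C
  (6,7):dx=-10,dy=-12->C
Step 2: C = 19, D = 2, total pairs = 21.
Step 3: tau = (C - D)/(n(n-1)/2) = (19 - 2)/21 = 0.809524.
Step 4: Exact two-sided p-value (enumerate n! = 5040 permutations of y under H0): p = 0.010714.
Step 5: alpha = 0.05. reject H0.

tau_b = 0.8095 (C=19, D=2), p = 0.010714, reject H0.


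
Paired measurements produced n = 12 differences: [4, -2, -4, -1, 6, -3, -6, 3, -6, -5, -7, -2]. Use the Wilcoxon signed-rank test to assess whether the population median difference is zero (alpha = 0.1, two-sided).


Step 1: Drop any zero differences (none here) and take |d_i|.
|d| = [4, 2, 4, 1, 6, 3, 6, 3, 6, 5, 7, 2]
Step 2: Midrank |d_i| (ties get averaged ranks).
ranks: |4|->6.5, |2|->2.5, |4|->6.5, |1|->1, |6|->10, |3|->4.5, |6|->10, |3|->4.5, |6|->10, |5|->8, |7|->12, |2|->2.5
Step 3: Attach original signs; sum ranks with positive sign and with negative sign.
W+ = 6.5 + 10 + 4.5 = 21
W- = 2.5 + 6.5 + 1 + 4.5 + 10 + 10 + 8 + 12 + 2.5 = 57
(Check: W+ + W- = 78 should equal n(n+1)/2 = 78.)
Step 4: Test statistic W = min(W+, W-) = 21.
Step 5: Ties in |d|, so use the tie-corrected normal approximation.
        E[W] = n(n+1)/4 = 12*13/4 = 39.
        Tie groups: |d|=2 (t=2), |d|=3 (t=2), |d|=4 (t=2), |d|=6 (t=3); sum(t^3 - t) = 42.
        Var[W] = n(n+1)(2n+1)/24 - sum(t^3-t)/48 = 3900/24 - 42/48 = 161.625.
        z = (W - E[W]) / sqrt(Var[W]) = (21 - 39) / 12.7132 = -1.4159.
        Two-sided p = 2*Phi(z) = 0.156818.
Step 6: alpha = 0.1. fail to reject H0.

W+ = 21, W- = 57, W = min = 21, p = 0.156818, fail to reject H0.


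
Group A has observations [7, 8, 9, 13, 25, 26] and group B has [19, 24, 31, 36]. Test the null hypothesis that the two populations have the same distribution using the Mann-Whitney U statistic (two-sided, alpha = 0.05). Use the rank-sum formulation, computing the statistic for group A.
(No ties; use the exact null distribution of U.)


Step 1: Combine and sort all 10 observations; assign midranks.
sorted (value, group): (7,X), (8,X), (9,X), (13,X), (19,Y), (24,Y), (25,X), (26,X), (31,Y), (36,Y)
ranks: 7->1, 8->2, 9->3, 13->4, 19->5, 24->6, 25->7, 26->8, 31->9, 36->10
Step 2: Rank sum for X: R1 = 1 + 2 + 3 + 4 + 7 + 8 = 25.
Step 3: U_X = R1 - n1(n1+1)/2 = 25 - 6*7/2 = 25 - 21 = 4.
       U_Y = n1*n2 - U_X = 24 - 4 = 20.
Step 4: No ties, so the exact null distribution of U (based on enumerating the C(10,6) = 210 equally likely rank assignments) gives the two-sided p-value.
Step 5: p-value = 0.114286; compare to alpha = 0.05. fail to reject H0.

U_X = 4, p = 0.114286, fail to reject H0 at alpha = 0.05.


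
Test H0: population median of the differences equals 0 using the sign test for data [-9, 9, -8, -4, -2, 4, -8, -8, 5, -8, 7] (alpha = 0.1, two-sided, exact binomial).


Step 1: Discard zero differences. Original n = 11; n_eff = number of nonzero differences = 11.
Nonzero differences (with sign): -9, +9, -8, -4, -2, +4, -8, -8, +5, -8, +7
Step 2: Count signs: positive = 4, negative = 7.
Step 3: Under H0: P(positive) = 0.5, so the number of positives S ~ Bin(11, 0.5).
Step 4: Two-sided exact p-value = sum of Bin(11,0.5) probabilities at or below the observed probability = 0.548828.
Step 5: alpha = 0.1. fail to reject H0.

n_eff = 11, pos = 4, neg = 7, p = 0.548828, fail to reject H0.


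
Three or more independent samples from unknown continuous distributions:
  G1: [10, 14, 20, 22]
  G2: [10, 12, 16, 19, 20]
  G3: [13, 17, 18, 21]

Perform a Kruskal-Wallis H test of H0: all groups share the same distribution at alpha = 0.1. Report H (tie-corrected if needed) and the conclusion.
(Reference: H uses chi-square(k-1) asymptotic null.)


Step 1: Combine all N = 13 observations and assign midranks.
sorted (value, group, rank): (10,G1,1.5), (10,G2,1.5), (12,G2,3), (13,G3,4), (14,G1,5), (16,G2,6), (17,G3,7), (18,G3,8), (19,G2,9), (20,G1,10.5), (20,G2,10.5), (21,G3,12), (22,G1,13)
Step 2: Sum ranks within each group.
R_1 = 30 (n_1 = 4)
R_2 = 30 (n_2 = 5)
R_3 = 31 (n_3 = 4)
Step 3: H = 12/(N(N+1)) * sum(R_i^2/n_i) - 3(N+1)
     = 12/(13*14) * (30^2/4 + 30^2/5 + 31^2/4) - 3*14
     = 0.065934 * 645.25 - 42
     = 0.543956.
Step 4: Ties present; correction factor C = 1 - 12/(13^3 - 13) = 0.994505. Corrected H = 0.543956 / 0.994505 = 0.546961.
Step 5: Under H0, H ~ chi^2(2); p-value = 0.760727.
Step 6: alpha = 0.1. fail to reject H0.

H = 0.5470, df = 2, p = 0.760727, fail to reject H0.


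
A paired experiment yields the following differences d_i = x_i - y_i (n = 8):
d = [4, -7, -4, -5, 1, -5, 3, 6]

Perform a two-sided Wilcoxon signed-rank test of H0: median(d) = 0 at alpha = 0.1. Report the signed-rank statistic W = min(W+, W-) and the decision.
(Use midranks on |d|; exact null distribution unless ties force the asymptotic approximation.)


Step 1: Drop any zero differences (none here) and take |d_i|.
|d| = [4, 7, 4, 5, 1, 5, 3, 6]
Step 2: Midrank |d_i| (ties get averaged ranks).
ranks: |4|->3.5, |7|->8, |4|->3.5, |5|->5.5, |1|->1, |5|->5.5, |3|->2, |6|->7
Step 3: Attach original signs; sum ranks with positive sign and with negative sign.
W+ = 3.5 + 1 + 2 + 7 = 13.5
W- = 8 + 3.5 + 5.5 + 5.5 = 22.5
(Check: W+ + W- = 36 should equal n(n+1)/2 = 36.)
Step 4: Test statistic W = min(W+, W-) = 13.5.
Step 5: Ties in |d|, so use the tie-corrected normal approximation.
        E[W] = n(n+1)/4 = 8*9/4 = 18.
        Tie groups: |d|=4 (t=2), |d|=5 (t=2); sum(t^3 - t) = 12.
        Var[W] = n(n+1)(2n+1)/24 - sum(t^3-t)/48 = 1224/24 - 12/48 = 50.75.
        z = (W - E[W]) / sqrt(Var[W]) = (13.5 - 18) / 7.1239 = -0.6317.
        Two-sided p = 2*Phi(z) = 0.527599.
Step 6: alpha = 0.1. fail to reject H0.

W+ = 13.5, W- = 22.5, W = min = 13.5, p = 0.527599, fail to reject H0.


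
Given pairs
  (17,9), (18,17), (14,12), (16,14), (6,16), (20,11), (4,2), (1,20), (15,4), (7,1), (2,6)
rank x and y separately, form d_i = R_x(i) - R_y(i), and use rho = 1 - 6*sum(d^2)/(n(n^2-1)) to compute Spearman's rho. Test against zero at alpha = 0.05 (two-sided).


Step 1: Rank x and y separately (midranks; no ties here).
rank(x): 17->9, 18->10, 14->6, 16->8, 6->4, 20->11, 4->3, 1->1, 15->7, 7->5, 2->2
rank(y): 9->5, 17->10, 12->7, 14->8, 16->9, 11->6, 2->2, 20->11, 4->3, 1->1, 6->4
Step 2: d_i = R_x(i) - R_y(i); compute d_i^2.
  (9-5)^2=16, (10-10)^2=0, (6-7)^2=1, (8-8)^2=0, (4-9)^2=25, (11-6)^2=25, (3-2)^2=1, (1-11)^2=100, (7-3)^2=16, (5-1)^2=16, (2-4)^2=4
sum(d^2) = 204.
Step 3: rho = 1 - 6*204 / (11*(11^2 - 1)) = 1 - 1224/1320 = 0.072727.
Step 4: Under H0, t = rho * sqrt((n-2)/(1-rho^2)) = 0.2188 ~ t(9).
Step 5: Two-sided p-value from the t-distribution with 9 df = 0.831716.
Step 6: alpha = 0.05. fail to reject H0.

rho = 0.0727, p = 0.831716, fail to reject H0 at alpha = 0.05.


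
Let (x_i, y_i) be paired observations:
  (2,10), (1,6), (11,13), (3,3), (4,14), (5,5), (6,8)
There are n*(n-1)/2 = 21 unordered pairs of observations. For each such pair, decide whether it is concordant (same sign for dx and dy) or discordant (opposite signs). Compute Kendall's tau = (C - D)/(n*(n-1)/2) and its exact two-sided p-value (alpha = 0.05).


Step 1: Enumerate the 21 unordered pairs (i,j) with i<j and classify each by sign(x_j-x_i) * sign(y_j-y_i).
  (1,2):dx=-1,dy=-4->C; (1,3):dx=+9,dy=+3->C; (1,4):dx=+1,dy=-7->D; (1,5):dx=+2,dy=+4->C
  (1,6):dx=+3,dy=-5->D; (1,7):dx=+4,dy=-2->D; (2,3):dx=+10,dy=+7->C; (2,4):dx=+2,dy=-3->D
  (2,5):dx=+3,dy=+8->C; (2,6):dx=+4,dy=-1->D; (2,7):dx=+5,dy=+2->C; (3,4):dx=-8,dy=-10->C
  (3,5):dx=-7,dy=+1->D; (3,6):dx=-6,dy=-8->C; (3,7):dx=-5,dy=-5->C; (4,5):dx=+1,dy=+11->C
  (4,6):dx=+2,dy=+2->C; (4,7):dx=+3,dy=+5->C; (5,6):dx=+1,dy=-9->D; (5,7):dx=+2,dy=-6->D
  (6,7):dx=+1,dy=+3->C
Step 2: C = 13, D = 8, total pairs = 21.
Step 3: tau = (C - D)/(n(n-1)/2) = (13 - 8)/21 = 0.238095.
Step 4: Exact two-sided p-value (enumerate n! = 5040 permutations of y under H0): p = 0.561905.
Step 5: alpha = 0.05. fail to reject H0.

tau_b = 0.2381 (C=13, D=8), p = 0.561905, fail to reject H0.


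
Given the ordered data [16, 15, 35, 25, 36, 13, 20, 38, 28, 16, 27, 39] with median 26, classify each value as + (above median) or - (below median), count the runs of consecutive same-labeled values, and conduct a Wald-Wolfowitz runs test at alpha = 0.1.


Step 1: Compute median = 26; label A = above, B = below.
Labels in order: BBABABBAABAA  (n_A = 6, n_B = 6)
Step 2: Count runs R = 8.
Step 3: Under H0 (random ordering), E[R] = 2*n_A*n_B/(n_A+n_B) + 1 = 2*6*6/12 + 1 = 7.0000.
        Var[R] = 2*n_A*n_B*(2*n_A*n_B - n_A - n_B) / ((n_A+n_B)^2 * (n_A+n_B-1)) = 4320/1584 = 2.7273.
        SD[R] = 1.6514.
Step 4: Continuity-corrected z = (R - 0.5 - E[R]) / SD[R] = (8 - 0.5 - 7.0000) / 1.6514 = 0.3028.
Step 5: Two-sided p-value via normal approximation = 2*(1 - Phi(|z|)) = 0.762069.
Step 6: alpha = 0.1. fail to reject H0.

R = 8, z = 0.3028, p = 0.762069, fail to reject H0.


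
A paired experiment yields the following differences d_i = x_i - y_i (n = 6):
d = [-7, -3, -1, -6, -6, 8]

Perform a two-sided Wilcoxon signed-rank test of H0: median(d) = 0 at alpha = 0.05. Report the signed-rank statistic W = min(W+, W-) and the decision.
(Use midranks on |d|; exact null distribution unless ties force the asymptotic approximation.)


Step 1: Drop any zero differences (none here) and take |d_i|.
|d| = [7, 3, 1, 6, 6, 8]
Step 2: Midrank |d_i| (ties get averaged ranks).
ranks: |7|->5, |3|->2, |1|->1, |6|->3.5, |6|->3.5, |8|->6
Step 3: Attach original signs; sum ranks with positive sign and with negative sign.
W+ = 6 = 6
W- = 5 + 2 + 1 + 3.5 + 3.5 = 15
(Check: W+ + W- = 21 should equal n(n+1)/2 = 21.)
Step 4: Test statistic W = min(W+, W-) = 6.
Step 5: Ties in |d|, so use the tie-corrected normal approximation.
        E[W] = n(n+1)/4 = 6*7/4 = 10.5.
        Tie groups: |d|=6 (t=2); sum(t^3 - t) = 6.
        Var[W] = n(n+1)(2n+1)/24 - sum(t^3-t)/48 = 546/24 - 6/48 = 22.625.
        z = (W - E[W]) / sqrt(Var[W]) = (6 - 10.5) / 4.7566 = -0.9461.
        Two-sided p = 2*Phi(z) = 0.344118.
Step 6: alpha = 0.05. fail to reject H0.

W+ = 6, W- = 15, W = min = 6, p = 0.344118, fail to reject H0.


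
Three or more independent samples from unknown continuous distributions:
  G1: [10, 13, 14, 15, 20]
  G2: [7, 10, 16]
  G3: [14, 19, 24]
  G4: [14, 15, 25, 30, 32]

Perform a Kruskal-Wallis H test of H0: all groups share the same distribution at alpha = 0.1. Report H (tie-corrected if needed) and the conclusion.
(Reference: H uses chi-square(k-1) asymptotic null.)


Step 1: Combine all N = 16 observations and assign midranks.
sorted (value, group, rank): (7,G2,1), (10,G1,2.5), (10,G2,2.5), (13,G1,4), (14,G1,6), (14,G3,6), (14,G4,6), (15,G1,8.5), (15,G4,8.5), (16,G2,10), (19,G3,11), (20,G1,12), (24,G3,13), (25,G4,14), (30,G4,15), (32,G4,16)
Step 2: Sum ranks within each group.
R_1 = 33 (n_1 = 5)
R_2 = 13.5 (n_2 = 3)
R_3 = 30 (n_3 = 3)
R_4 = 59.5 (n_4 = 5)
Step 3: H = 12/(N(N+1)) * sum(R_i^2/n_i) - 3(N+1)
     = 12/(16*17) * (33^2/5 + 13.5^2/3 + 30^2/3 + 59.5^2/5) - 3*17
     = 0.044118 * 1286.6 - 51
     = 5.761765.
Step 4: Ties present; correction factor C = 1 - 36/(16^3 - 16) = 0.991176. Corrected H = 5.761765 / 0.991176 = 5.813056.
Step 5: Under H0, H ~ chi^2(3); p-value = 0.121068.
Step 6: alpha = 0.1. fail to reject H0.

H = 5.8131, df = 3, p = 0.121068, fail to reject H0.


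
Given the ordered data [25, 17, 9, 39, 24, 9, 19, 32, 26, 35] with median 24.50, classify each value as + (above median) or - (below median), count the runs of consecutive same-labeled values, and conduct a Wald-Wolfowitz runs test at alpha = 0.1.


Step 1: Compute median = 24.50; label A = above, B = below.
Labels in order: ABBABBBAAA  (n_A = 5, n_B = 5)
Step 2: Count runs R = 5.
Step 3: Under H0 (random ordering), E[R] = 2*n_A*n_B/(n_A+n_B) + 1 = 2*5*5/10 + 1 = 6.0000.
        Var[R] = 2*n_A*n_B*(2*n_A*n_B - n_A - n_B) / ((n_A+n_B)^2 * (n_A+n_B-1)) = 2000/900 = 2.2222.
        SD[R] = 1.4907.
Step 4: Continuity-corrected z = (R + 0.5 - E[R]) / SD[R] = (5 + 0.5 - 6.0000) / 1.4907 = -0.3354.
Step 5: Two-sided p-value via normal approximation = 2*(1 - Phi(|z|)) = 0.737316.
Step 6: alpha = 0.1. fail to reject H0.

R = 5, z = -0.3354, p = 0.737316, fail to reject H0.


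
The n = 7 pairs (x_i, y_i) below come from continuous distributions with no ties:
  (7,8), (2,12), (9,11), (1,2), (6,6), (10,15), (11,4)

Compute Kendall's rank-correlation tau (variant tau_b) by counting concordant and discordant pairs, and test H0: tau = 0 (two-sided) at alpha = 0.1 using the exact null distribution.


Step 1: Enumerate the 21 unordered pairs (i,j) with i<j and classify each by sign(x_j-x_i) * sign(y_j-y_i).
  (1,2):dx=-5,dy=+4->D; (1,3):dx=+2,dy=+3->C; (1,4):dx=-6,dy=-6->C; (1,5):dx=-1,dy=-2->C
  (1,6):dx=+3,dy=+7->C; (1,7):dx=+4,dy=-4->D; (2,3):dx=+7,dy=-1->D; (2,4):dx=-1,dy=-10->C
  (2,5):dx=+4,dy=-6->D; (2,6):dx=+8,dy=+3->C; (2,7):dx=+9,dy=-8->D; (3,4):dx=-8,dy=-9->C
  (3,5):dx=-3,dy=-5->C; (3,6):dx=+1,dy=+4->C; (3,7):dx=+2,dy=-7->D; (4,5):dx=+5,dy=+4->C
  (4,6):dx=+9,dy=+13->C; (4,7):dx=+10,dy=+2->C; (5,6):dx=+4,dy=+9->C; (5,7):dx=+5,dy=-2->D
  (6,7):dx=+1,dy=-11->D
Step 2: C = 13, D = 8, total pairs = 21.
Step 3: tau = (C - D)/(n(n-1)/2) = (13 - 8)/21 = 0.238095.
Step 4: Exact two-sided p-value (enumerate n! = 5040 permutations of y under H0): p = 0.561905.
Step 5: alpha = 0.1. fail to reject H0.

tau_b = 0.2381 (C=13, D=8), p = 0.561905, fail to reject H0.


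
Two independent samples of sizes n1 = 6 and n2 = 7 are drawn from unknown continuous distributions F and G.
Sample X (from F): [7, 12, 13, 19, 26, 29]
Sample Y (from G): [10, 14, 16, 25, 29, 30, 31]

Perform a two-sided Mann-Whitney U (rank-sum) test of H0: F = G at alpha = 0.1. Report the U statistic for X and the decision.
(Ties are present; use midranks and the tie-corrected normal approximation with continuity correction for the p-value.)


Step 1: Combine and sort all 13 observations; assign midranks.
sorted (value, group): (7,X), (10,Y), (12,X), (13,X), (14,Y), (16,Y), (19,X), (25,Y), (26,X), (29,X), (29,Y), (30,Y), (31,Y)
ranks: 7->1, 10->2, 12->3, 13->4, 14->5, 16->6, 19->7, 25->8, 26->9, 29->10.5, 29->10.5, 30->12, 31->13
Step 2: Rank sum for X: R1 = 1 + 3 + 4 + 7 + 9 + 10.5 = 34.5.
Step 3: U_X = R1 - n1(n1+1)/2 = 34.5 - 6*7/2 = 34.5 - 21 = 13.5.
       U_Y = n1*n2 - U_X = 42 - 13.5 = 28.5.
Step 4: Ties are present, so use the tie-corrected normal approximation (with continuity correction) for the p-value.
Step 5: p-value = 0.316645; compare to alpha = 0.1. fail to reject H0.

U_X = 13.5, p = 0.316645, fail to reject H0 at alpha = 0.1.


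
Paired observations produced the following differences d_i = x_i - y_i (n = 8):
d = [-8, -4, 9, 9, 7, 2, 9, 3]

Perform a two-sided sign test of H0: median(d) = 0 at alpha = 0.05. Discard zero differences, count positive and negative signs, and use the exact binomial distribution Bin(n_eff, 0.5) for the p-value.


Step 1: Discard zero differences. Original n = 8; n_eff = number of nonzero differences = 8.
Nonzero differences (with sign): -8, -4, +9, +9, +7, +2, +9, +3
Step 2: Count signs: positive = 6, negative = 2.
Step 3: Under H0: P(positive) = 0.5, so the number of positives S ~ Bin(8, 0.5).
Step 4: Two-sided exact p-value = sum of Bin(8,0.5) probabilities at or below the observed probability = 0.289062.
Step 5: alpha = 0.05. fail to reject H0.

n_eff = 8, pos = 6, neg = 2, p = 0.289062, fail to reject H0.


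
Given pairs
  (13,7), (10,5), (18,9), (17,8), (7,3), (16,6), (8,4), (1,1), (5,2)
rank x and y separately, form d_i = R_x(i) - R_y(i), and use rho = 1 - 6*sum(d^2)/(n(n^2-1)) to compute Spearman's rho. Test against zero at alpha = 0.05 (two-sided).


Step 1: Rank x and y separately (midranks; no ties here).
rank(x): 13->6, 10->5, 18->9, 17->8, 7->3, 16->7, 8->4, 1->1, 5->2
rank(y): 7->7, 5->5, 9->9, 8->8, 3->3, 6->6, 4->4, 1->1, 2->2
Step 2: d_i = R_x(i) - R_y(i); compute d_i^2.
  (6-7)^2=1, (5-5)^2=0, (9-9)^2=0, (8-8)^2=0, (3-3)^2=0, (7-6)^2=1, (4-4)^2=0, (1-1)^2=0, (2-2)^2=0
sum(d^2) = 2.
Step 3: rho = 1 - 6*2 / (9*(9^2 - 1)) = 1 - 12/720 = 0.983333.
Step 4: Under H0, t = rho * sqrt((n-2)/(1-rho^2)) = 14.3096 ~ t(7).
Step 5: Two-sided p-value from the t-distribution with 7 df = 0.000002.
Step 6: alpha = 0.05. reject H0.

rho = 0.9833, p = 0.000002, reject H0 at alpha = 0.05.


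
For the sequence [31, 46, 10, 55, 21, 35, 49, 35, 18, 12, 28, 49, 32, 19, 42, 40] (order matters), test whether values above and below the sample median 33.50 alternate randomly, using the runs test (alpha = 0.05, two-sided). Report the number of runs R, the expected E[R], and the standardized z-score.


Step 1: Compute median = 33.50; label A = above, B = below.
Labels in order: BABABAAABBBABBAA  (n_A = 8, n_B = 8)
Step 2: Count runs R = 10.
Step 3: Under H0 (random ordering), E[R] = 2*n_A*n_B/(n_A+n_B) + 1 = 2*8*8/16 + 1 = 9.0000.
        Var[R] = 2*n_A*n_B*(2*n_A*n_B - n_A - n_B) / ((n_A+n_B)^2 * (n_A+n_B-1)) = 14336/3840 = 3.7333.
        SD[R] = 1.9322.
Step 4: Continuity-corrected z = (R - 0.5 - E[R]) / SD[R] = (10 - 0.5 - 9.0000) / 1.9322 = 0.2588.
Step 5: Two-sided p-value via normal approximation = 2*(1 - Phi(|z|)) = 0.795809.
Step 6: alpha = 0.05. fail to reject H0.

R = 10, z = 0.2588, p = 0.795809, fail to reject H0.


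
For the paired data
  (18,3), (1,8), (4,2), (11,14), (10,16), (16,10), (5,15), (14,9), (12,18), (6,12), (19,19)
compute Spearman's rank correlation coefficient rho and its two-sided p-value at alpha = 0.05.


Step 1: Rank x and y separately (midranks; no ties here).
rank(x): 18->10, 1->1, 4->2, 11->6, 10->5, 16->9, 5->3, 14->8, 12->7, 6->4, 19->11
rank(y): 3->2, 8->3, 2->1, 14->7, 16->9, 10->5, 15->8, 9->4, 18->10, 12->6, 19->11
Step 2: d_i = R_x(i) - R_y(i); compute d_i^2.
  (10-2)^2=64, (1-3)^2=4, (2-1)^2=1, (6-7)^2=1, (5-9)^2=16, (9-5)^2=16, (3-8)^2=25, (8-4)^2=16, (7-10)^2=9, (4-6)^2=4, (11-11)^2=0
sum(d^2) = 156.
Step 3: rho = 1 - 6*156 / (11*(11^2 - 1)) = 1 - 936/1320 = 0.290909.
Step 4: Under H0, t = rho * sqrt((n-2)/(1-rho^2)) = 0.9122 ~ t(9).
Step 5: Two-sided p-value from the t-distribution with 9 df = 0.385457.
Step 6: alpha = 0.05. fail to reject H0.

rho = 0.2909, p = 0.385457, fail to reject H0 at alpha = 0.05.


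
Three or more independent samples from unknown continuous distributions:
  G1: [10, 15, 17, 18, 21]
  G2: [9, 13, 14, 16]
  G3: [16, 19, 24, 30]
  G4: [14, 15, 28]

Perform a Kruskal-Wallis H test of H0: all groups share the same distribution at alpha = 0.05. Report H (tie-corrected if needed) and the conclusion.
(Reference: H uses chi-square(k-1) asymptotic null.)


Step 1: Combine all N = 16 observations and assign midranks.
sorted (value, group, rank): (9,G2,1), (10,G1,2), (13,G2,3), (14,G2,4.5), (14,G4,4.5), (15,G1,6.5), (15,G4,6.5), (16,G2,8.5), (16,G3,8.5), (17,G1,10), (18,G1,11), (19,G3,12), (21,G1,13), (24,G3,14), (28,G4,15), (30,G3,16)
Step 2: Sum ranks within each group.
R_1 = 42.5 (n_1 = 5)
R_2 = 17 (n_2 = 4)
R_3 = 50.5 (n_3 = 4)
R_4 = 26 (n_4 = 3)
Step 3: H = 12/(N(N+1)) * sum(R_i^2/n_i) - 3(N+1)
     = 12/(16*17) * (42.5^2/5 + 17^2/4 + 50.5^2/4 + 26^2/3) - 3*17
     = 0.044118 * 1296.4 - 51
     = 6.193934.
Step 4: Ties present; correction factor C = 1 - 18/(16^3 - 16) = 0.995588. Corrected H = 6.193934 / 0.995588 = 6.221381.
Step 5: Under H0, H ~ chi^2(3); p-value = 0.101323.
Step 6: alpha = 0.05. fail to reject H0.

H = 6.2214, df = 3, p = 0.101323, fail to reject H0.


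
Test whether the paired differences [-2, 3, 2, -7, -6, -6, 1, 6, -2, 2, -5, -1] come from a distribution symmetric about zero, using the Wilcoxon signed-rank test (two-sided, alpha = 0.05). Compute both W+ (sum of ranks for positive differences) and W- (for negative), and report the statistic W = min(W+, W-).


Step 1: Drop any zero differences (none here) and take |d_i|.
|d| = [2, 3, 2, 7, 6, 6, 1, 6, 2, 2, 5, 1]
Step 2: Midrank |d_i| (ties get averaged ranks).
ranks: |2|->4.5, |3|->7, |2|->4.5, |7|->12, |6|->10, |6|->10, |1|->1.5, |6|->10, |2|->4.5, |2|->4.5, |5|->8, |1|->1.5
Step 3: Attach original signs; sum ranks with positive sign and with negative sign.
W+ = 7 + 4.5 + 1.5 + 10 + 4.5 = 27.5
W- = 4.5 + 12 + 10 + 10 + 4.5 + 8 + 1.5 = 50.5
(Check: W+ + W- = 78 should equal n(n+1)/2 = 78.)
Step 4: Test statistic W = min(W+, W-) = 27.5.
Step 5: Ties in |d|, so use the tie-corrected normal approximation.
        E[W] = n(n+1)/4 = 12*13/4 = 39.
        Tie groups: |d|=1 (t=2), |d|=2 (t=4), |d|=6 (t=3); sum(t^3 - t) = 90.
        Var[W] = n(n+1)(2n+1)/24 - sum(t^3-t)/48 = 3900/24 - 90/48 = 160.625.
        z = (W - E[W]) / sqrt(Var[W]) = (27.5 - 39) / 12.6738 = -0.9074.
        Two-sided p = 2*Phi(z) = 0.364204.
Step 6: alpha = 0.05. fail to reject H0.

W+ = 27.5, W- = 50.5, W = min = 27.5, p = 0.364204, fail to reject H0.


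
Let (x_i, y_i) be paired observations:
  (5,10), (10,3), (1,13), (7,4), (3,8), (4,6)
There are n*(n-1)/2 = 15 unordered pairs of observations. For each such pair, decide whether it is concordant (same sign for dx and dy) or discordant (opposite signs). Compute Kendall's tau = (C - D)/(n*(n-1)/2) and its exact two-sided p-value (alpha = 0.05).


Step 1: Enumerate the 15 unordered pairs (i,j) with i<j and classify each by sign(x_j-x_i) * sign(y_j-y_i).
  (1,2):dx=+5,dy=-7->D; (1,3):dx=-4,dy=+3->D; (1,4):dx=+2,dy=-6->D; (1,5):dx=-2,dy=-2->C
  (1,6):dx=-1,dy=-4->C; (2,3):dx=-9,dy=+10->D; (2,4):dx=-3,dy=+1->D; (2,5):dx=-7,dy=+5->D
  (2,6):dx=-6,dy=+3->D; (3,4):dx=+6,dy=-9->D; (3,5):dx=+2,dy=-5->D; (3,6):dx=+3,dy=-7->D
  (4,5):dx=-4,dy=+4->D; (4,6):dx=-3,dy=+2->D; (5,6):dx=+1,dy=-2->D
Step 2: C = 2, D = 13, total pairs = 15.
Step 3: tau = (C - D)/(n(n-1)/2) = (2 - 13)/15 = -0.733333.
Step 4: Exact two-sided p-value (enumerate n! = 720 permutations of y under H0): p = 0.055556.
Step 5: alpha = 0.05. fail to reject H0.

tau_b = -0.7333 (C=2, D=13), p = 0.055556, fail to reject H0.


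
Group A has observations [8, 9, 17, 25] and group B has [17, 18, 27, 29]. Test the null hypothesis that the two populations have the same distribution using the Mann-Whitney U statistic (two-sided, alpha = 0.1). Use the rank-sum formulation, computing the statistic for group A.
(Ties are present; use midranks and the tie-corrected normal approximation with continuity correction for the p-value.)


Step 1: Combine and sort all 8 observations; assign midranks.
sorted (value, group): (8,X), (9,X), (17,X), (17,Y), (18,Y), (25,X), (27,Y), (29,Y)
ranks: 8->1, 9->2, 17->3.5, 17->3.5, 18->5, 25->6, 27->7, 29->8
Step 2: Rank sum for X: R1 = 1 + 2 + 3.5 + 6 = 12.5.
Step 3: U_X = R1 - n1(n1+1)/2 = 12.5 - 4*5/2 = 12.5 - 10 = 2.5.
       U_Y = n1*n2 - U_X = 16 - 2.5 = 13.5.
Step 4: Ties are present, so use the tie-corrected normal approximation (with continuity correction) for the p-value.
Step 5: p-value = 0.146489; compare to alpha = 0.1. fail to reject H0.

U_X = 2.5, p = 0.146489, fail to reject H0 at alpha = 0.1.


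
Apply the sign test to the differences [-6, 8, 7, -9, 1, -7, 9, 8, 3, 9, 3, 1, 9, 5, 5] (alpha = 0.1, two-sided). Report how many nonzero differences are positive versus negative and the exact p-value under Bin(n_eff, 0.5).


Step 1: Discard zero differences. Original n = 15; n_eff = number of nonzero differences = 15.
Nonzero differences (with sign): -6, +8, +7, -9, +1, -7, +9, +8, +3, +9, +3, +1, +9, +5, +5
Step 2: Count signs: positive = 12, negative = 3.
Step 3: Under H0: P(positive) = 0.5, so the number of positives S ~ Bin(15, 0.5).
Step 4: Two-sided exact p-value = sum of Bin(15,0.5) probabilities at or below the observed probability = 0.035156.
Step 5: alpha = 0.1. reject H0.

n_eff = 15, pos = 12, neg = 3, p = 0.035156, reject H0.


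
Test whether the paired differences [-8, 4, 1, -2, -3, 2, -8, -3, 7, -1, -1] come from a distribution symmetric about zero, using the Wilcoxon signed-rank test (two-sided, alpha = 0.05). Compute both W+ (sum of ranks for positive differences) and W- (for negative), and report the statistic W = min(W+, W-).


Step 1: Drop any zero differences (none here) and take |d_i|.
|d| = [8, 4, 1, 2, 3, 2, 8, 3, 7, 1, 1]
Step 2: Midrank |d_i| (ties get averaged ranks).
ranks: |8|->10.5, |4|->8, |1|->2, |2|->4.5, |3|->6.5, |2|->4.5, |8|->10.5, |3|->6.5, |7|->9, |1|->2, |1|->2
Step 3: Attach original signs; sum ranks with positive sign and with negative sign.
W+ = 8 + 2 + 4.5 + 9 = 23.5
W- = 10.5 + 4.5 + 6.5 + 10.5 + 6.5 + 2 + 2 = 42.5
(Check: W+ + W- = 66 should equal n(n+1)/2 = 66.)
Step 4: Test statistic W = min(W+, W-) = 23.5.
Step 5: Ties in |d|, so use the tie-corrected normal approximation.
        E[W] = n(n+1)/4 = 11*12/4 = 33.
        Tie groups: |d|=1 (t=3), |d|=2 (t=2), |d|=3 (t=2), |d|=8 (t=2); sum(t^3 - t) = 42.
        Var[W] = n(n+1)(2n+1)/24 - sum(t^3-t)/48 = 3036/24 - 42/48 = 125.625.
        z = (W - E[W]) / sqrt(Var[W]) = (23.5 - 33) / 11.2083 = -0.8476.
        Two-sided p = 2*Phi(z) = 0.396667.
Step 6: alpha = 0.05. fail to reject H0.

W+ = 23.5, W- = 42.5, W = min = 23.5, p = 0.396667, fail to reject H0.


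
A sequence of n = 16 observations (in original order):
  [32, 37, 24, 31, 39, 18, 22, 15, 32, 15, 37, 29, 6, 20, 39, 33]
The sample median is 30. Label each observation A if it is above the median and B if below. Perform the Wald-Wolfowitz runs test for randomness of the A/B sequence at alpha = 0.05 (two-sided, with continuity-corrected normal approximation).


Step 1: Compute median = 30; label A = above, B = below.
Labels in order: AABAABBBABABBBAA  (n_A = 8, n_B = 8)
Step 2: Count runs R = 9.
Step 3: Under H0 (random ordering), E[R] = 2*n_A*n_B/(n_A+n_B) + 1 = 2*8*8/16 + 1 = 9.0000.
        Var[R] = 2*n_A*n_B*(2*n_A*n_B - n_A - n_B) / ((n_A+n_B)^2 * (n_A+n_B-1)) = 14336/3840 = 3.7333.
        SD[R] = 1.9322.
Step 4: R = E[R], so z = 0 with no continuity correction.
Step 5: Two-sided p-value via normal approximation = 2*(1 - Phi(|z|)) = 1.000000.
Step 6: alpha = 0.05. fail to reject H0.

R = 9, z = 0.0000, p = 1.000000, fail to reject H0.


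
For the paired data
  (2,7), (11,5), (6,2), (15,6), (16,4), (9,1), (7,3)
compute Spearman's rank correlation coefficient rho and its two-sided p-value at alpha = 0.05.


Step 1: Rank x and y separately (midranks; no ties here).
rank(x): 2->1, 11->5, 6->2, 15->6, 16->7, 9->4, 7->3
rank(y): 7->7, 5->5, 2->2, 6->6, 4->4, 1->1, 3->3
Step 2: d_i = R_x(i) - R_y(i); compute d_i^2.
  (1-7)^2=36, (5-5)^2=0, (2-2)^2=0, (6-6)^2=0, (7-4)^2=9, (4-1)^2=9, (3-3)^2=0
sum(d^2) = 54.
Step 3: rho = 1 - 6*54 / (7*(7^2 - 1)) = 1 - 324/336 = 0.035714.
Step 4: Under H0, t = rho * sqrt((n-2)/(1-rho^2)) = 0.0799 ~ t(5).
Step 5: Two-sided p-value from the t-distribution with 5 df = 0.939408.
Step 6: alpha = 0.05. fail to reject H0.

rho = 0.0357, p = 0.939408, fail to reject H0 at alpha = 0.05.


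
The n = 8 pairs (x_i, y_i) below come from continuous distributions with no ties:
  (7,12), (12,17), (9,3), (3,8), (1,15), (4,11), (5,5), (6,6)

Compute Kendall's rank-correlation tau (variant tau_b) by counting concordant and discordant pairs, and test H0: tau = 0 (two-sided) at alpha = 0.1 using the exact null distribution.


Step 1: Enumerate the 28 unordered pairs (i,j) with i<j and classify each by sign(x_j-x_i) * sign(y_j-y_i).
  (1,2):dx=+5,dy=+5->C; (1,3):dx=+2,dy=-9->D; (1,4):dx=-4,dy=-4->C; (1,5):dx=-6,dy=+3->D
  (1,6):dx=-3,dy=-1->C; (1,7):dx=-2,dy=-7->C; (1,8):dx=-1,dy=-6->C; (2,3):dx=-3,dy=-14->C
  (2,4):dx=-9,dy=-9->C; (2,5):dx=-11,dy=-2->C; (2,6):dx=-8,dy=-6->C; (2,7):dx=-7,dy=-12->C
  (2,8):dx=-6,dy=-11->C; (3,4):dx=-6,dy=+5->D; (3,5):dx=-8,dy=+12->D; (3,6):dx=-5,dy=+8->D
  (3,7):dx=-4,dy=+2->D; (3,8):dx=-3,dy=+3->D; (4,5):dx=-2,dy=+7->D; (4,6):dx=+1,dy=+3->C
  (4,7):dx=+2,dy=-3->D; (4,8):dx=+3,dy=-2->D; (5,6):dx=+3,dy=-4->D; (5,7):dx=+4,dy=-10->D
  (5,8):dx=+5,dy=-9->D; (6,7):dx=+1,dy=-6->D; (6,8):dx=+2,dy=-5->D; (7,8):dx=+1,dy=+1->C
Step 2: C = 13, D = 15, total pairs = 28.
Step 3: tau = (C - D)/(n(n-1)/2) = (13 - 15)/28 = -0.071429.
Step 4: Exact two-sided p-value (enumerate n! = 40320 permutations of y under H0): p = 0.904861.
Step 5: alpha = 0.1. fail to reject H0.

tau_b = -0.0714 (C=13, D=15), p = 0.904861, fail to reject H0.


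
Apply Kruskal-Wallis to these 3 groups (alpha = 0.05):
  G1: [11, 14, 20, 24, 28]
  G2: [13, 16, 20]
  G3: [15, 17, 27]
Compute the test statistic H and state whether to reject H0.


Step 1: Combine all N = 11 observations and assign midranks.
sorted (value, group, rank): (11,G1,1), (13,G2,2), (14,G1,3), (15,G3,4), (16,G2,5), (17,G3,6), (20,G1,7.5), (20,G2,7.5), (24,G1,9), (27,G3,10), (28,G1,11)
Step 2: Sum ranks within each group.
R_1 = 31.5 (n_1 = 5)
R_2 = 14.5 (n_2 = 3)
R_3 = 20 (n_3 = 3)
Step 3: H = 12/(N(N+1)) * sum(R_i^2/n_i) - 3(N+1)
     = 12/(11*12) * (31.5^2/5 + 14.5^2/3 + 20^2/3) - 3*12
     = 0.090909 * 401.867 - 36
     = 0.533333.
Step 4: Ties present; correction factor C = 1 - 6/(11^3 - 11) = 0.995455. Corrected H = 0.533333 / 0.995455 = 0.535769.
Step 5: Under H0, H ~ chi^2(2); p-value = 0.764996.
Step 6: alpha = 0.05. fail to reject H0.

H = 0.5358, df = 2, p = 0.764996, fail to reject H0.


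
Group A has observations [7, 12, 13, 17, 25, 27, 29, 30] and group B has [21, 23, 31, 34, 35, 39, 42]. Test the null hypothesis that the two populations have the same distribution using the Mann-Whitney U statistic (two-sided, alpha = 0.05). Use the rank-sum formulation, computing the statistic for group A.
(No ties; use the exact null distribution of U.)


Step 1: Combine and sort all 15 observations; assign midranks.
sorted (value, group): (7,X), (12,X), (13,X), (17,X), (21,Y), (23,Y), (25,X), (27,X), (29,X), (30,X), (31,Y), (34,Y), (35,Y), (39,Y), (42,Y)
ranks: 7->1, 12->2, 13->3, 17->4, 21->5, 23->6, 25->7, 27->8, 29->9, 30->10, 31->11, 34->12, 35->13, 39->14, 42->15
Step 2: Rank sum for X: R1 = 1 + 2 + 3 + 4 + 7 + 8 + 9 + 10 = 44.
Step 3: U_X = R1 - n1(n1+1)/2 = 44 - 8*9/2 = 44 - 36 = 8.
       U_Y = n1*n2 - U_X = 56 - 8 = 48.
Step 4: No ties, so the exact null distribution of U (based on enumerating the C(15,8) = 6435 equally likely rank assignments) gives the two-sided p-value.
Step 5: p-value = 0.020513; compare to alpha = 0.05. reject H0.

U_X = 8, p = 0.020513, reject H0 at alpha = 0.05.


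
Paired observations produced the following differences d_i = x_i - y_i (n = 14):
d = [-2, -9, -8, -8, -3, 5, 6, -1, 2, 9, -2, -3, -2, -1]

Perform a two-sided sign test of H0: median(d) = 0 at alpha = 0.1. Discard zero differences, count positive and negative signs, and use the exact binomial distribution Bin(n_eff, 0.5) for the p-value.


Step 1: Discard zero differences. Original n = 14; n_eff = number of nonzero differences = 14.
Nonzero differences (with sign): -2, -9, -8, -8, -3, +5, +6, -1, +2, +9, -2, -3, -2, -1
Step 2: Count signs: positive = 4, negative = 10.
Step 3: Under H0: P(positive) = 0.5, so the number of positives S ~ Bin(14, 0.5).
Step 4: Two-sided exact p-value = sum of Bin(14,0.5) probabilities at or below the observed probability = 0.179565.
Step 5: alpha = 0.1. fail to reject H0.

n_eff = 14, pos = 4, neg = 10, p = 0.179565, fail to reject H0.


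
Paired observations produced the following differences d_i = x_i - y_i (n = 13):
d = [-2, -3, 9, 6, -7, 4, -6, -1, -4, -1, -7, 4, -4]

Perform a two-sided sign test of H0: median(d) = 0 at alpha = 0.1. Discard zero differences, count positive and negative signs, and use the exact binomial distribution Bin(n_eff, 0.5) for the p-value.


Step 1: Discard zero differences. Original n = 13; n_eff = number of nonzero differences = 13.
Nonzero differences (with sign): -2, -3, +9, +6, -7, +4, -6, -1, -4, -1, -7, +4, -4
Step 2: Count signs: positive = 4, negative = 9.
Step 3: Under H0: P(positive) = 0.5, so the number of positives S ~ Bin(13, 0.5).
Step 4: Two-sided exact p-value = sum of Bin(13,0.5) probabilities at or below the observed probability = 0.266846.
Step 5: alpha = 0.1. fail to reject H0.

n_eff = 13, pos = 4, neg = 9, p = 0.266846, fail to reject H0.


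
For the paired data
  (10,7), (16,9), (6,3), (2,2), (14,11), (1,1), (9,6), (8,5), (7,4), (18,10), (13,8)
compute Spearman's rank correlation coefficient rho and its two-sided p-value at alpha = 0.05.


Step 1: Rank x and y separately (midranks; no ties here).
rank(x): 10->7, 16->10, 6->3, 2->2, 14->9, 1->1, 9->6, 8->5, 7->4, 18->11, 13->8
rank(y): 7->7, 9->9, 3->3, 2->2, 11->11, 1->1, 6->6, 5->5, 4->4, 10->10, 8->8
Step 2: d_i = R_x(i) - R_y(i); compute d_i^2.
  (7-7)^2=0, (10-9)^2=1, (3-3)^2=0, (2-2)^2=0, (9-11)^2=4, (1-1)^2=0, (6-6)^2=0, (5-5)^2=0, (4-4)^2=0, (11-10)^2=1, (8-8)^2=0
sum(d^2) = 6.
Step 3: rho = 1 - 6*6 / (11*(11^2 - 1)) = 1 - 36/1320 = 0.972727.
Step 4: Under H0, t = rho * sqrt((n-2)/(1-rho^2)) = 12.5810 ~ t(9).
Step 5: Two-sided p-value from the t-distribution with 9 df = 0.000001.
Step 6: alpha = 0.05. reject H0.

rho = 0.9727, p = 0.000001, reject H0 at alpha = 0.05.


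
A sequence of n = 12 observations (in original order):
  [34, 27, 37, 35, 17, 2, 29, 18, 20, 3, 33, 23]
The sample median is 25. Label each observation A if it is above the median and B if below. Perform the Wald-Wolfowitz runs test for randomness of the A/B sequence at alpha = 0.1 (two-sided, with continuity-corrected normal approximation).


Step 1: Compute median = 25; label A = above, B = below.
Labels in order: AAAABBABBBAB  (n_A = 6, n_B = 6)
Step 2: Count runs R = 6.
Step 3: Under H0 (random ordering), E[R] = 2*n_A*n_B/(n_A+n_B) + 1 = 2*6*6/12 + 1 = 7.0000.
        Var[R] = 2*n_A*n_B*(2*n_A*n_B - n_A - n_B) / ((n_A+n_B)^2 * (n_A+n_B-1)) = 4320/1584 = 2.7273.
        SD[R] = 1.6514.
Step 4: Continuity-corrected z = (R + 0.5 - E[R]) / SD[R] = (6 + 0.5 - 7.0000) / 1.6514 = -0.3028.
Step 5: Two-sided p-value via normal approximation = 2*(1 - Phi(|z|)) = 0.762069.
Step 6: alpha = 0.1. fail to reject H0.

R = 6, z = -0.3028, p = 0.762069, fail to reject H0.


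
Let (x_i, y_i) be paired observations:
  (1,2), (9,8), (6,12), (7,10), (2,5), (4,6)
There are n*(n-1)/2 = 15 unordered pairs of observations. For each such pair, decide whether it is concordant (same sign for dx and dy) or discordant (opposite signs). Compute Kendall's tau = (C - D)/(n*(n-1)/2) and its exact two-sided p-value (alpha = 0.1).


Step 1: Enumerate the 15 unordered pairs (i,j) with i<j and classify each by sign(x_j-x_i) * sign(y_j-y_i).
  (1,2):dx=+8,dy=+6->C; (1,3):dx=+5,dy=+10->C; (1,4):dx=+6,dy=+8->C; (1,5):dx=+1,dy=+3->C
  (1,6):dx=+3,dy=+4->C; (2,3):dx=-3,dy=+4->D; (2,4):dx=-2,dy=+2->D; (2,5):dx=-7,dy=-3->C
  (2,6):dx=-5,dy=-2->C; (3,4):dx=+1,dy=-2->D; (3,5):dx=-4,dy=-7->C; (3,6):dx=-2,dy=-6->C
  (4,5):dx=-5,dy=-5->C; (4,6):dx=-3,dy=-4->C; (5,6):dx=+2,dy=+1->C
Step 2: C = 12, D = 3, total pairs = 15.
Step 3: tau = (C - D)/(n(n-1)/2) = (12 - 3)/15 = 0.600000.
Step 4: Exact two-sided p-value (enumerate n! = 720 permutations of y under H0): p = 0.136111.
Step 5: alpha = 0.1. fail to reject H0.

tau_b = 0.6000 (C=12, D=3), p = 0.136111, fail to reject H0.


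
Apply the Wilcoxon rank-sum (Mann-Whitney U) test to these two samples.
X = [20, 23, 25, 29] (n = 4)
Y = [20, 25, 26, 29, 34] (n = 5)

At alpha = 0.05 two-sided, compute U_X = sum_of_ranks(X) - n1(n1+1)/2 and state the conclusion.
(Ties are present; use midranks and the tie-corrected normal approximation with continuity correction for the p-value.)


Step 1: Combine and sort all 9 observations; assign midranks.
sorted (value, group): (20,X), (20,Y), (23,X), (25,X), (25,Y), (26,Y), (29,X), (29,Y), (34,Y)
ranks: 20->1.5, 20->1.5, 23->3, 25->4.5, 25->4.5, 26->6, 29->7.5, 29->7.5, 34->9
Step 2: Rank sum for X: R1 = 1.5 + 3 + 4.5 + 7.5 = 16.5.
Step 3: U_X = R1 - n1(n1+1)/2 = 16.5 - 4*5/2 = 16.5 - 10 = 6.5.
       U_Y = n1*n2 - U_X = 20 - 6.5 = 13.5.
Step 4: Ties are present, so use the tie-corrected normal approximation (with continuity correction) for the p-value.
Step 5: p-value = 0.456750; compare to alpha = 0.05. fail to reject H0.

U_X = 6.5, p = 0.456750, fail to reject H0 at alpha = 0.05.


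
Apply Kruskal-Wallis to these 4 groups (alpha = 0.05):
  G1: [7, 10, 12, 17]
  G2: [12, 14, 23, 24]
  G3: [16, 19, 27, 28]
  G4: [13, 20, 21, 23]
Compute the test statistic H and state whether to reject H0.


Step 1: Combine all N = 16 observations and assign midranks.
sorted (value, group, rank): (7,G1,1), (10,G1,2), (12,G1,3.5), (12,G2,3.5), (13,G4,5), (14,G2,6), (16,G3,7), (17,G1,8), (19,G3,9), (20,G4,10), (21,G4,11), (23,G2,12.5), (23,G4,12.5), (24,G2,14), (27,G3,15), (28,G3,16)
Step 2: Sum ranks within each group.
R_1 = 14.5 (n_1 = 4)
R_2 = 36 (n_2 = 4)
R_3 = 47 (n_3 = 4)
R_4 = 38.5 (n_4 = 4)
Step 3: H = 12/(N(N+1)) * sum(R_i^2/n_i) - 3(N+1)
     = 12/(16*17) * (14.5^2/4 + 36^2/4 + 47^2/4 + 38.5^2/4) - 3*17
     = 0.044118 * 1299.38 - 51
     = 6.325368.
Step 4: Ties present; correction factor C = 1 - 12/(16^3 - 16) = 0.997059. Corrected H = 6.325368 / 0.997059 = 6.344027.
Step 5: Under H0, H ~ chi^2(3); p-value = 0.096021.
Step 6: alpha = 0.05. fail to reject H0.

H = 6.3440, df = 3, p = 0.096021, fail to reject H0.


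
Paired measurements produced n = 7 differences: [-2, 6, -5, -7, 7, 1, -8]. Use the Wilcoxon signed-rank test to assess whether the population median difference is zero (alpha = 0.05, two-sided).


Step 1: Drop any zero differences (none here) and take |d_i|.
|d| = [2, 6, 5, 7, 7, 1, 8]
Step 2: Midrank |d_i| (ties get averaged ranks).
ranks: |2|->2, |6|->4, |5|->3, |7|->5.5, |7|->5.5, |1|->1, |8|->7
Step 3: Attach original signs; sum ranks with positive sign and with negative sign.
W+ = 4 + 5.5 + 1 = 10.5
W- = 2 + 3 + 5.5 + 7 = 17.5
(Check: W+ + W- = 28 should equal n(n+1)/2 = 28.)
Step 4: Test statistic W = min(W+, W-) = 10.5.
Step 5: Ties in |d|, so use the tie-corrected normal approximation.
        E[W] = n(n+1)/4 = 7*8/4 = 14.
        Tie groups: |d|=7 (t=2); sum(t^3 - t) = 6.
        Var[W] = n(n+1)(2n+1)/24 - sum(t^3-t)/48 = 840/24 - 6/48 = 34.875.
        z = (W - E[W]) / sqrt(Var[W]) = (10.5 - 14) / 5.9055 = -0.5927.
        Two-sided p = 2*Phi(z) = 0.553404.
Step 6: alpha = 0.05. fail to reject H0.

W+ = 10.5, W- = 17.5, W = min = 10.5, p = 0.553404, fail to reject H0.


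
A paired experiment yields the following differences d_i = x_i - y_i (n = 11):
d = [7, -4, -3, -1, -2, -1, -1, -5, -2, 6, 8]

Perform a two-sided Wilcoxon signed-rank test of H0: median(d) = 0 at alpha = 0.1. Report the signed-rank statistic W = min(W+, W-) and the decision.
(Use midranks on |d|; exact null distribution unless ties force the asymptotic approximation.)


Step 1: Drop any zero differences (none here) and take |d_i|.
|d| = [7, 4, 3, 1, 2, 1, 1, 5, 2, 6, 8]
Step 2: Midrank |d_i| (ties get averaged ranks).
ranks: |7|->10, |4|->7, |3|->6, |1|->2, |2|->4.5, |1|->2, |1|->2, |5|->8, |2|->4.5, |6|->9, |8|->11
Step 3: Attach original signs; sum ranks with positive sign and with negative sign.
W+ = 10 + 9 + 11 = 30
W- = 7 + 6 + 2 + 4.5 + 2 + 2 + 8 + 4.5 = 36
(Check: W+ + W- = 66 should equal n(n+1)/2 = 66.)
Step 4: Test statistic W = min(W+, W-) = 30.
Step 5: Ties in |d|, so use the tie-corrected normal approximation.
        E[W] = n(n+1)/4 = 11*12/4 = 33.
        Tie groups: |d|=1 (t=3), |d|=2 (t=2); sum(t^3 - t) = 30.
        Var[W] = n(n+1)(2n+1)/24 - sum(t^3-t)/48 = 3036/24 - 30/48 = 125.875.
        z = (W - E[W]) / sqrt(Var[W]) = (30 - 33) / 11.2194 = -0.2674.
        Two-sided p = 2*Phi(z) = 0.789166.
Step 6: alpha = 0.1. fail to reject H0.

W+ = 30, W- = 36, W = min = 30, p = 0.789166, fail to reject H0.
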